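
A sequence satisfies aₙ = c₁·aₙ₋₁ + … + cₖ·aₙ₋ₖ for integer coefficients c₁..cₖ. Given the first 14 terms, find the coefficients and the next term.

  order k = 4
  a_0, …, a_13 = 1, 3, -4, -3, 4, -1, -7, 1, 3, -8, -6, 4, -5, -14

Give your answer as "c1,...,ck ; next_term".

  a_4 = 0·-3 + 0·-4 + 1·3 + 1·1 = 4
  a_5 = 0·4 + 0·-3 + 1·-4 + 1·3 = -1
  a_6 = 0·-1 + 0·4 + 1·-3 + 1·-4 = -7
  a_7 = 0·-7 + 0·-1 + 1·4 + 1·-3 = 1
  a_8 = 0·1 + 0·-7 + 1·-1 + 1·4 = 3
  a_9 = 0·3 + 0·1 + 1·-7 + 1·-1 = -8
  a_10 = 0·-8 + 0·3 + 1·1 + 1·-7 = -6
  a_11 = 0·-6 + 0·-8 + 1·3 + 1·1 = 4
  a_12 = 0·4 + 0·-6 + 1·-8 + 1·3 = -5
  a_13 = 0·-5 + 0·4 + 1·-6 + 1·-8 = -14
  a_14 = 0·-14 + 0·-5 + 1·4 + 1·-6 = -2

0,0,1,1 ; -2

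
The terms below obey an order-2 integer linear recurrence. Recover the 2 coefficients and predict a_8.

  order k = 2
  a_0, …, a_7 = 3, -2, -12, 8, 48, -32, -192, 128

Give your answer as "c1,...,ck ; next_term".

  a_2 = 0·-2 + -4·3 = -12
  a_3 = 0·-12 + -4·-2 = 8
  a_4 = 0·8 + -4·-12 = 48
  a_5 = 0·48 + -4·8 = -32
  a_6 = 0·-32 + -4·48 = -192
  a_7 = 0·-192 + -4·-32 = 128
  a_8 = 0·128 + -4·-192 = 768

0,-4 ; 768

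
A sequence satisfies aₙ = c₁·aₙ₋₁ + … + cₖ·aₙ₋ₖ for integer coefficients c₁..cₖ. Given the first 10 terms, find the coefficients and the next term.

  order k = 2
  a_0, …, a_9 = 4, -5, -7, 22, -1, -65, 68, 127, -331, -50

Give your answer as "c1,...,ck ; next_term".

  a_2 = -1·-5 + -3·4 = -7
  a_3 = -1·-7 + -3·-5 = 22
  a_4 = -1·22 + -3·-7 = -1
  a_5 = -1·-1 + -3·22 = -65
  a_6 = -1·-65 + -3·-1 = 68
  a_7 = -1·68 + -3·-65 = 127
  a_8 = -1·127 + -3·68 = -331
  a_9 = -1·-331 + -3·127 = -50
  a_10 = -1·-50 + -3·-331 = 1043

-1,-3 ; 1043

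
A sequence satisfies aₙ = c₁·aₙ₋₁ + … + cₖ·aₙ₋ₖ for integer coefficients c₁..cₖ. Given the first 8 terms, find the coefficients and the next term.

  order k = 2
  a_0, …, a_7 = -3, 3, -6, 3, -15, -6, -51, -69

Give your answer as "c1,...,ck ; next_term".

  a_2 = 1·3 + 3·-3 = -6
  a_3 = 1·-6 + 3·3 = 3
  a_4 = 1·3 + 3·-6 = -15
  a_5 = 1·-15 + 3·3 = -6
  a_6 = 1·-6 + 3·-15 = -51
  a_7 = 1·-51 + 3·-6 = -69
  a_8 = 1·-69 + 3·-51 = -222

1,3 ; -222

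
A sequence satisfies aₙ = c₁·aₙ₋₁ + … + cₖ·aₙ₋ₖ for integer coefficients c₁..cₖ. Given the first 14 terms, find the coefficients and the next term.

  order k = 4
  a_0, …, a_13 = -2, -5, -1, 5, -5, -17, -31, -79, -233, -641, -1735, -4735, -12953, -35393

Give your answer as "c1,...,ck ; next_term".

  a_4 = 2·5 + 1·-1 + 2·-5 + 2·-2 = -5
  a_5 = 2·-5 + 1·5 + 2·-1 + 2·-5 = -17
  a_6 = 2·-17 + 1·-5 + 2·5 + 2·-1 = -31
  a_7 = 2·-31 + 1·-17 + 2·-5 + 2·5 = -79
  a_8 = 2·-79 + 1·-31 + 2·-17 + 2·-5 = -233
  a_9 = 2·-233 + 1·-79 + 2·-31 + 2·-17 = -641
  a_10 = 2·-641 + 1·-233 + 2·-79 + 2·-31 = -1735
  a_11 = 2·-1735 + 1·-641 + 2·-233 + 2·-79 = -4735
  a_12 = 2·-4735 + 1·-1735 + 2·-641 + 2·-233 = -12953
  a_13 = 2·-12953 + 1·-4735 + 2·-1735 + 2·-641 = -35393
  a_14 = 2·-35393 + 1·-12953 + 2·-4735 + 2·-1735 = -96679

2,1,2,2 ; -96679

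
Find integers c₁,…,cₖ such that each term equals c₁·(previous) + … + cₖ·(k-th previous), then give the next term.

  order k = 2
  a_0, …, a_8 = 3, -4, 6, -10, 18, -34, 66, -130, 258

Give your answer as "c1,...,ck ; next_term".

  a_2 = -3·-4 + -2·3 = 6
  a_3 = -3·6 + -2·-4 = -10
  a_4 = -3·-10 + -2·6 = 18
  a_5 = -3·18 + -2·-10 = -34
  a_6 = -3·-34 + -2·18 = 66
  a_7 = -3·66 + -2·-34 = -130
  a_8 = -3·-130 + -2·66 = 258
  a_9 = -3·258 + -2·-130 = -514

-3,-2 ; -514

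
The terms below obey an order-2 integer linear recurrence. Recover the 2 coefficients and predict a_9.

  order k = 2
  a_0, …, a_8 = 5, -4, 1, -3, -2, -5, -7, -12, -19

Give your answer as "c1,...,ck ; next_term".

1,1 ; -31

  a_2 = 1·-4 + 1·5 = 1
  a_3 = 1·1 + 1·-4 = -3
  a_4 = 1·-3 + 1·1 = -2
  a_5 = 1·-2 + 1·-3 = -5
  a_6 = 1·-5 + 1·-2 = -7
  a_7 = 1·-7 + 1·-5 = -12
  a_8 = 1·-12 + 1·-7 = -19
  a_9 = 1·-19 + 1·-12 = -31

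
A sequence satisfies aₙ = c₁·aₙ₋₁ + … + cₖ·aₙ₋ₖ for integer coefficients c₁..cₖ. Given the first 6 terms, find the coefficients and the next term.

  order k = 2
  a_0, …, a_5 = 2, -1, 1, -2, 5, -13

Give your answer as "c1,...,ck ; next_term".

  a_2 = -3·-1 + -1·2 = 1
  a_3 = -3·1 + -1·-1 = -2
  a_4 = -3·-2 + -1·1 = 5
  a_5 = -3·5 + -1·-2 = -13
  a_6 = -3·-13 + -1·5 = 34

-3,-1 ; 34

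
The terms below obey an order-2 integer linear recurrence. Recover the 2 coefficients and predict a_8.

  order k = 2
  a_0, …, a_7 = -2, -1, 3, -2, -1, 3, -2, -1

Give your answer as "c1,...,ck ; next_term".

-1,-1 ; 3

  a_2 = -1·-1 + -1·-2 = 3
  a_3 = -1·3 + -1·-1 = -2
  a_4 = -1·-2 + -1·3 = -1
  a_5 = -1·-1 + -1·-2 = 3
  a_6 = -1·3 + -1·-1 = -2
  a_7 = -1·-2 + -1·3 = -1
  a_8 = -1·-1 + -1·-2 = 3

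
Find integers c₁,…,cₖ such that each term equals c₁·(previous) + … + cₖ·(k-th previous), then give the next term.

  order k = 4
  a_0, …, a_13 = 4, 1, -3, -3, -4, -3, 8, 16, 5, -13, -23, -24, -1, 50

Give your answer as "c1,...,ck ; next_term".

  a_4 = 1·-3 + -2·-3 + 1·1 + -2·4 = -4
  a_5 = 1·-4 + -2·-3 + 1·-3 + -2·1 = -3
  a_6 = 1·-3 + -2·-4 + 1·-3 + -2·-3 = 8
  a_7 = 1·8 + -2·-3 + 1·-4 + -2·-3 = 16
  a_8 = 1·16 + -2·8 + 1·-3 + -2·-4 = 5
  a_9 = 1·5 + -2·16 + 1·8 + -2·-3 = -13
  a_10 = 1·-13 + -2·5 + 1·16 + -2·8 = -23
  a_11 = 1·-23 + -2·-13 + 1·5 + -2·16 = -24
  a_12 = 1·-24 + -2·-23 + 1·-13 + -2·5 = -1
  a_13 = 1·-1 + -2·-24 + 1·-23 + -2·-13 = 50
  a_14 = 1·50 + -2·-1 + 1·-24 + -2·-23 = 74

1,-2,1,-2 ; 74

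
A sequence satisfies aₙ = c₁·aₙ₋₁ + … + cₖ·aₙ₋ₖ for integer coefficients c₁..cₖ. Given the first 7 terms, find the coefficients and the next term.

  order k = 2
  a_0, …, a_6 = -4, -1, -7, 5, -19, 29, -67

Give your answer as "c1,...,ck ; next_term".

-1,2 ; 125

  a_2 = -1·-1 + 2·-4 = -7
  a_3 = -1·-7 + 2·-1 = 5
  a_4 = -1·5 + 2·-7 = -19
  a_5 = -1·-19 + 2·5 = 29
  a_6 = -1·29 + 2·-19 = -67
  a_7 = -1·-67 + 2·29 = 125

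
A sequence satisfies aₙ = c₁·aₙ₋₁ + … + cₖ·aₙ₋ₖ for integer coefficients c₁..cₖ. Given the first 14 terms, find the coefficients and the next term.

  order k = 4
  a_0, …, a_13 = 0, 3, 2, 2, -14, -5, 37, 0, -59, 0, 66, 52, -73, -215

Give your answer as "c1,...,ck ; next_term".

  a_4 = -1·2 + -3·2 + -2·3 + -3·0 = -14
  a_5 = -1·-14 + -3·2 + -2·2 + -3·3 = -5
  a_6 = -1·-5 + -3·-14 + -2·2 + -3·2 = 37
  a_7 = -1·37 + -3·-5 + -2·-14 + -3·2 = 0
  a_8 = -1·0 + -3·37 + -2·-5 + -3·-14 = -59
  a_9 = -1·-59 + -3·0 + -2·37 + -3·-5 = 0
  a_10 = -1·0 + -3·-59 + -2·0 + -3·37 = 66
  a_11 = -1·66 + -3·0 + -2·-59 + -3·0 = 52
  a_12 = -1·52 + -3·66 + -2·0 + -3·-59 = -73
  a_13 = -1·-73 + -3·52 + -2·66 + -3·0 = -215
  a_14 = -1·-215 + -3·-73 + -2·52 + -3·66 = 132

-1,-3,-2,-3 ; 132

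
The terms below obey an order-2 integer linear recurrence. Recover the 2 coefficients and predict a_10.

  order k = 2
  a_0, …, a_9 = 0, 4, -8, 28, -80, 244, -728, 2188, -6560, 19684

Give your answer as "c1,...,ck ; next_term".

-2,3 ; -59048

  a_2 = -2·4 + 3·0 = -8
  a_3 = -2·-8 + 3·4 = 28
  a_4 = -2·28 + 3·-8 = -80
  a_5 = -2·-80 + 3·28 = 244
  a_6 = -2·244 + 3·-80 = -728
  a_7 = -2·-728 + 3·244 = 2188
  a_8 = -2·2188 + 3·-728 = -6560
  a_9 = -2·-6560 + 3·2188 = 19684
  a_10 = -2·19684 + 3·-6560 = -59048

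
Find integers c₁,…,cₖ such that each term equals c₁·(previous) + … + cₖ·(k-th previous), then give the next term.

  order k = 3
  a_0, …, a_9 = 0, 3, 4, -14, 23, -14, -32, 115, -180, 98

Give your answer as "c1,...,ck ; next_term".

  a_3 = -2·4 + -2·3 + 1·0 = -14
  a_4 = -2·-14 + -2·4 + 1·3 = 23
  a_5 = -2·23 + -2·-14 + 1·4 = -14
  a_6 = -2·-14 + -2·23 + 1·-14 = -32
  a_7 = -2·-32 + -2·-14 + 1·23 = 115
  a_8 = -2·115 + -2·-32 + 1·-14 = -180
  a_9 = -2·-180 + -2·115 + 1·-32 = 98
  a_10 = -2·98 + -2·-180 + 1·115 = 279

-2,-2,1 ; 279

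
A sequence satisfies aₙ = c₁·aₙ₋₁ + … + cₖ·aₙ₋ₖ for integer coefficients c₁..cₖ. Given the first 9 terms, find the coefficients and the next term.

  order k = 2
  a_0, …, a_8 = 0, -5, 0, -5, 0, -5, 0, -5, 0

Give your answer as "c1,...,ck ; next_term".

0,1 ; -5

  a_2 = 0·-5 + 1·0 = 0
  a_3 = 0·0 + 1·-5 = -5
  a_4 = 0·-5 + 1·0 = 0
  a_5 = 0·0 + 1·-5 = -5
  a_6 = 0·-5 + 1·0 = 0
  a_7 = 0·0 + 1·-5 = -5
  a_8 = 0·-5 + 1·0 = 0
  a_9 = 0·0 + 1·-5 = -5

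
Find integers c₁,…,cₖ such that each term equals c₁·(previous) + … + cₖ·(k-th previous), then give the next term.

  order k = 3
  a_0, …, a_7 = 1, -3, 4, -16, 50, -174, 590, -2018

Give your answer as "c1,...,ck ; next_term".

-3,2,2 ; 6886

  a_3 = -3·4 + 2·-3 + 2·1 = -16
  a_4 = -3·-16 + 2·4 + 2·-3 = 50
  a_5 = -3·50 + 2·-16 + 2·4 = -174
  a_6 = -3·-174 + 2·50 + 2·-16 = 590
  a_7 = -3·590 + 2·-174 + 2·50 = -2018
  a_8 = -3·-2018 + 2·590 + 2·-174 = 6886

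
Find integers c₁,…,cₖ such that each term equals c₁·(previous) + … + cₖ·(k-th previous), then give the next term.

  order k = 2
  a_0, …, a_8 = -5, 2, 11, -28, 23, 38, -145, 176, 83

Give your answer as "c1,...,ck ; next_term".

  a_2 = -2·2 + -3·-5 = 11
  a_3 = -2·11 + -3·2 = -28
  a_4 = -2·-28 + -3·11 = 23
  a_5 = -2·23 + -3·-28 = 38
  a_6 = -2·38 + -3·23 = -145
  a_7 = -2·-145 + -3·38 = 176
  a_8 = -2·176 + -3·-145 = 83
  a_9 = -2·83 + -3·176 = -694

-2,-3 ; -694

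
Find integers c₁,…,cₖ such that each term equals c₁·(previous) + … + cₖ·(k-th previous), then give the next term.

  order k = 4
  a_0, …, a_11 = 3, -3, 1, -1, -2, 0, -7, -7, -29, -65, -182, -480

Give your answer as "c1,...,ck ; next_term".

2,3,-2,-3 ; -1289

  a_4 = 2·-1 + 3·1 + -2·-3 + -3·3 = -2
  a_5 = 2·-2 + 3·-1 + -2·1 + -3·-3 = 0
  a_6 = 2·0 + 3·-2 + -2·-1 + -3·1 = -7
  a_7 = 2·-7 + 3·0 + -2·-2 + -3·-1 = -7
  a_8 = 2·-7 + 3·-7 + -2·0 + -3·-2 = -29
  a_9 = 2·-29 + 3·-7 + -2·-7 + -3·0 = -65
  a_10 = 2·-65 + 3·-29 + -2·-7 + -3·-7 = -182
  a_11 = 2·-182 + 3·-65 + -2·-29 + -3·-7 = -480
  a_12 = 2·-480 + 3·-182 + -2·-65 + -3·-29 = -1289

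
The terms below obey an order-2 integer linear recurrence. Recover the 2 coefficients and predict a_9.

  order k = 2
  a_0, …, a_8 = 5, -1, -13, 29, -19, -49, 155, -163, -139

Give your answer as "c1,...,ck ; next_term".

  a_2 = -2·-1 + -3·5 = -13
  a_3 = -2·-13 + -3·-1 = 29
  a_4 = -2·29 + -3·-13 = -19
  a_5 = -2·-19 + -3·29 = -49
  a_6 = -2·-49 + -3·-19 = 155
  a_7 = -2·155 + -3·-49 = -163
  a_8 = -2·-163 + -3·155 = -139
  a_9 = -2·-139 + -3·-163 = 767

-2,-3 ; 767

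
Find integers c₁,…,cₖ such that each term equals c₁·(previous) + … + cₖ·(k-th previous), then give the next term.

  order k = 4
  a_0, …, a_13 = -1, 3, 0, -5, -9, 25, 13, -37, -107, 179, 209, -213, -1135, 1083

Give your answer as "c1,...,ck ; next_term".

  a_4 = -1·-5 + -2·0 + -4·3 + 2·-1 = -9
  a_5 = -1·-9 + -2·-5 + -4·0 + 2·3 = 25
  a_6 = -1·25 + -2·-9 + -4·-5 + 2·0 = 13
  a_7 = -1·13 + -2·25 + -4·-9 + 2·-5 = -37
  a_8 = -1·-37 + -2·13 + -4·25 + 2·-9 = -107
  a_9 = -1·-107 + -2·-37 + -4·13 + 2·25 = 179
  a_10 = -1·179 + -2·-107 + -4·-37 + 2·13 = 209
  a_11 = -1·209 + -2·179 + -4·-107 + 2·-37 = -213
  a_12 = -1·-213 + -2·209 + -4·179 + 2·-107 = -1135
  a_13 = -1·-1135 + -2·-213 + -4·209 + 2·179 = 1083
  a_14 = -1·1083 + -2·-1135 + -4·-213 + 2·209 = 2457

-1,-2,-4,2 ; 2457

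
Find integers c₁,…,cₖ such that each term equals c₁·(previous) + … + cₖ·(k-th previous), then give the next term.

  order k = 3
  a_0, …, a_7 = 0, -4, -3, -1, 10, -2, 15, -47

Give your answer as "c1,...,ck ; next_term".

-1,1,-3 ; 68

  a_3 = -1·-3 + 1·-4 + -3·0 = -1
  a_4 = -1·-1 + 1·-3 + -3·-4 = 10
  a_5 = -1·10 + 1·-1 + -3·-3 = -2
  a_6 = -1·-2 + 1·10 + -3·-1 = 15
  a_7 = -1·15 + 1·-2 + -3·10 = -47
  a_8 = -1·-47 + 1·15 + -3·-2 = 68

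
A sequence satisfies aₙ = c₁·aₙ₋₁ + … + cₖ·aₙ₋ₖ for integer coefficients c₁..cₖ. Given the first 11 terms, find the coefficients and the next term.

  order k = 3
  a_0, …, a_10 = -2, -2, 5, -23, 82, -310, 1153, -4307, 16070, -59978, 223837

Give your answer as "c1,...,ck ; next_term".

  a_3 = -3·5 + 3·-2 + 1·-2 = -23
  a_4 = -3·-23 + 3·5 + 1·-2 = 82
  a_5 = -3·82 + 3·-23 + 1·5 = -310
  a_6 = -3·-310 + 3·82 + 1·-23 = 1153
  a_7 = -3·1153 + 3·-310 + 1·82 = -4307
  a_8 = -3·-4307 + 3·1153 + 1·-310 = 16070
  a_9 = -3·16070 + 3·-4307 + 1·1153 = -59978
  a_10 = -3·-59978 + 3·16070 + 1·-4307 = 223837
  a_11 = -3·223837 + 3·-59978 + 1·16070 = -835375

-3,3,1 ; -835375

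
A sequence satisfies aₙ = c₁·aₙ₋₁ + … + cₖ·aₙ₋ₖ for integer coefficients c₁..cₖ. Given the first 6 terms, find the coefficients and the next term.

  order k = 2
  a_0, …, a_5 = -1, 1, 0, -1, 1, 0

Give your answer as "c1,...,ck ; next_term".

-1,-1 ; -1

  a_2 = -1·1 + -1·-1 = 0
  a_3 = -1·0 + -1·1 = -1
  a_4 = -1·-1 + -1·0 = 1
  a_5 = -1·1 + -1·-1 = 0
  a_6 = -1·0 + -1·1 = -1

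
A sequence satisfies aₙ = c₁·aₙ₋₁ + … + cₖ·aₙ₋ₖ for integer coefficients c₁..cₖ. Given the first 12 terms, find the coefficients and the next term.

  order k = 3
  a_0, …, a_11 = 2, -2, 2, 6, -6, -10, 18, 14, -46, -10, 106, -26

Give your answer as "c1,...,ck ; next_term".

0,-2,1 ; -222

  a_3 = 0·2 + -2·-2 + 1·2 = 6
  a_4 = 0·6 + -2·2 + 1·-2 = -6
  a_5 = 0·-6 + -2·6 + 1·2 = -10
  a_6 = 0·-10 + -2·-6 + 1·6 = 18
  a_7 = 0·18 + -2·-10 + 1·-6 = 14
  a_8 = 0·14 + -2·18 + 1·-10 = -46
  a_9 = 0·-46 + -2·14 + 1·18 = -10
  a_10 = 0·-10 + -2·-46 + 1·14 = 106
  a_11 = 0·106 + -2·-10 + 1·-46 = -26
  a_12 = 0·-26 + -2·106 + 1·-10 = -222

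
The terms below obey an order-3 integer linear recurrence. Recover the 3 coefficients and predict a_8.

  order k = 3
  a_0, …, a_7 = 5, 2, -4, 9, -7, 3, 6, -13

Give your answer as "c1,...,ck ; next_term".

  a_3 = -1·-4 + 0·2 + 1·5 = 9
  a_4 = -1·9 + 0·-4 + 1·2 = -7
  a_5 = -1·-7 + 0·9 + 1·-4 = 3
  a_6 = -1·3 + 0·-7 + 1·9 = 6
  a_7 = -1·6 + 0·3 + 1·-7 = -13
  a_8 = -1·-13 + 0·6 + 1·3 = 16

-1,0,1 ; 16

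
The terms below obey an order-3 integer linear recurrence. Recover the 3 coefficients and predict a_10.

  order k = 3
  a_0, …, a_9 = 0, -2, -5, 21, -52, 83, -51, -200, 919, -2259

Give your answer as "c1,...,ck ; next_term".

  a_3 = -3·-5 + -3·-2 + 2·0 = 21
  a_4 = -3·21 + -3·-5 + 2·-2 = -52
  a_5 = -3·-52 + -3·21 + 2·-5 = 83
  a_6 = -3·83 + -3·-52 + 2·21 = -51
  a_7 = -3·-51 + -3·83 + 2·-52 = -200
  a_8 = -3·-200 + -3·-51 + 2·83 = 919
  a_9 = -3·919 + -3·-200 + 2·-51 = -2259
  a_10 = -3·-2259 + -3·919 + 2·-200 = 3620

-3,-3,2 ; 3620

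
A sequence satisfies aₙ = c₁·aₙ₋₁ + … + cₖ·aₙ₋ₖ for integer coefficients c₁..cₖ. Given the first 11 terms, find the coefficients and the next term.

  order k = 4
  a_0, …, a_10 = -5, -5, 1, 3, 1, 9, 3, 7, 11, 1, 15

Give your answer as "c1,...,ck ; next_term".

0,1,1,-1 ; 5

  a_4 = 0·3 + 1·1 + 1·-5 + -1·-5 = 1
  a_5 = 0·1 + 1·3 + 1·1 + -1·-5 = 9
  a_6 = 0·9 + 1·1 + 1·3 + -1·1 = 3
  a_7 = 0·3 + 1·9 + 1·1 + -1·3 = 7
  a_8 = 0·7 + 1·3 + 1·9 + -1·1 = 11
  a_9 = 0·11 + 1·7 + 1·3 + -1·9 = 1
  a_10 = 0·1 + 1·11 + 1·7 + -1·3 = 15
  a_11 = 0·15 + 1·1 + 1·11 + -1·7 = 5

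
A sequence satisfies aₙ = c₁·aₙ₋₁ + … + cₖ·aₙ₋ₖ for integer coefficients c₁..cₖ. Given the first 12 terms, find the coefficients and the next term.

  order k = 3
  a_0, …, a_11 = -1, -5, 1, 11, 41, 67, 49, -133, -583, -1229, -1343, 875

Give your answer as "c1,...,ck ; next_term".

  a_3 = 2·1 + -1·-5 + -4·-1 = 11
  a_4 = 2·11 + -1·1 + -4·-5 = 41
  a_5 = 2·41 + -1·11 + -4·1 = 67
  a_6 = 2·67 + -1·41 + -4·11 = 49
  a_7 = 2·49 + -1·67 + -4·41 = -133
  a_8 = 2·-133 + -1·49 + -4·67 = -583
  a_9 = 2·-583 + -1·-133 + -4·49 = -1229
  a_10 = 2·-1229 + -1·-583 + -4·-133 = -1343
  a_11 = 2·-1343 + -1·-1229 + -4·-583 = 875
  a_12 = 2·875 + -1·-1343 + -4·-1229 = 8009

2,-1,-4 ; 8009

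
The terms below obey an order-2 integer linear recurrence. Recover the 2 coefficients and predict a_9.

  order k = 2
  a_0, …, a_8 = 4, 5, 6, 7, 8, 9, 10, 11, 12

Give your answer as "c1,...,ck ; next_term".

2,-1 ; 13

  a_2 = 2·5 + -1·4 = 6
  a_3 = 2·6 + -1·5 = 7
  a_4 = 2·7 + -1·6 = 8
  a_5 = 2·8 + -1·7 = 9
  a_6 = 2·9 + -1·8 = 10
  a_7 = 2·10 + -1·9 = 11
  a_8 = 2·11 + -1·10 = 12
  a_9 = 2·12 + -1·11 = 13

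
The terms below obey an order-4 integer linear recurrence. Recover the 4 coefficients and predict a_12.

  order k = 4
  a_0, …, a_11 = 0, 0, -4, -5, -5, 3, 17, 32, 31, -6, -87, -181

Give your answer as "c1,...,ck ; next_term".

1,0,-2,-1 ; -200

  a_4 = 1·-5 + 0·-4 + -2·0 + -1·0 = -5
  a_5 = 1·-5 + 0·-5 + -2·-4 + -1·0 = 3
  a_6 = 1·3 + 0·-5 + -2·-5 + -1·-4 = 17
  a_7 = 1·17 + 0·3 + -2·-5 + -1·-5 = 32
  a_8 = 1·32 + 0·17 + -2·3 + -1·-5 = 31
  a_9 = 1·31 + 0·32 + -2·17 + -1·3 = -6
  a_10 = 1·-6 + 0·31 + -2·32 + -1·17 = -87
  a_11 = 1·-87 + 0·-6 + -2·31 + -1·32 = -181
  a_12 = 1·-181 + 0·-87 + -2·-6 + -1·31 = -200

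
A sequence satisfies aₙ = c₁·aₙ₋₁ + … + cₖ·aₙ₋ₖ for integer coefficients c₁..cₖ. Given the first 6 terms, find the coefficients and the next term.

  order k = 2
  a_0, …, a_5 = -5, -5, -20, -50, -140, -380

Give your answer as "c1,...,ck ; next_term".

  a_2 = 2·-5 + 2·-5 = -20
  a_3 = 2·-20 + 2·-5 = -50
  a_4 = 2·-50 + 2·-20 = -140
  a_5 = 2·-140 + 2·-50 = -380
  a_6 = 2·-380 + 2·-140 = -1040

2,2 ; -1040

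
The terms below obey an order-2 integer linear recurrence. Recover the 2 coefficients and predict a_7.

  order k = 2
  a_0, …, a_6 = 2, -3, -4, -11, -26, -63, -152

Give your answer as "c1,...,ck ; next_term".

2,1 ; -367

  a_2 = 2·-3 + 1·2 = -4
  a_3 = 2·-4 + 1·-3 = -11
  a_4 = 2·-11 + 1·-4 = -26
  a_5 = 2·-26 + 1·-11 = -63
  a_6 = 2·-63 + 1·-26 = -152
  a_7 = 2·-152 + 1·-63 = -367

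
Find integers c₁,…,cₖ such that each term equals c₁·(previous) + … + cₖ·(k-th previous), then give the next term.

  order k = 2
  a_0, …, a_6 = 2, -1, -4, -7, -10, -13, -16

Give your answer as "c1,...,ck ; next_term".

  a_2 = 2·-1 + -1·2 = -4
  a_3 = 2·-4 + -1·-1 = -7
  a_4 = 2·-7 + -1·-4 = -10
  a_5 = 2·-10 + -1·-7 = -13
  a_6 = 2·-13 + -1·-10 = -16
  a_7 = 2·-16 + -1·-13 = -19

2,-1 ; -19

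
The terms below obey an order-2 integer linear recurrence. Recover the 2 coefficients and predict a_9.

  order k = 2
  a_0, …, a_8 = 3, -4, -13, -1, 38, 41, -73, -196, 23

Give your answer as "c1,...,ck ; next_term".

1,-3 ; 611

  a_2 = 1·-4 + -3·3 = -13
  a_3 = 1·-13 + -3·-4 = -1
  a_4 = 1·-1 + -3·-13 = 38
  a_5 = 1·38 + -3·-1 = 41
  a_6 = 1·41 + -3·38 = -73
  a_7 = 1·-73 + -3·41 = -196
  a_8 = 1·-196 + -3·-73 = 23
  a_9 = 1·23 + -3·-196 = 611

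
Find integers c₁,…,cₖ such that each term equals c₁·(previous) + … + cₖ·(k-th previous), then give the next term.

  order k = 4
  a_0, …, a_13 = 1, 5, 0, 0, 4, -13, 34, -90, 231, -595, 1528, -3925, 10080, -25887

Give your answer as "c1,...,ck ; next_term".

-2,2,1,-1 ; 66481

  a_4 = -2·0 + 2·0 + 1·5 + -1·1 = 4
  a_5 = -2·4 + 2·0 + 1·0 + -1·5 = -13
  a_6 = -2·-13 + 2·4 + 1·0 + -1·0 = 34
  a_7 = -2·34 + 2·-13 + 1·4 + -1·0 = -90
  a_8 = -2·-90 + 2·34 + 1·-13 + -1·4 = 231
  a_9 = -2·231 + 2·-90 + 1·34 + -1·-13 = -595
  a_10 = -2·-595 + 2·231 + 1·-90 + -1·34 = 1528
  a_11 = -2·1528 + 2·-595 + 1·231 + -1·-90 = -3925
  a_12 = -2·-3925 + 2·1528 + 1·-595 + -1·231 = 10080
  a_13 = -2·10080 + 2·-3925 + 1·1528 + -1·-595 = -25887
  a_14 = -2·-25887 + 2·10080 + 1·-3925 + -1·1528 = 66481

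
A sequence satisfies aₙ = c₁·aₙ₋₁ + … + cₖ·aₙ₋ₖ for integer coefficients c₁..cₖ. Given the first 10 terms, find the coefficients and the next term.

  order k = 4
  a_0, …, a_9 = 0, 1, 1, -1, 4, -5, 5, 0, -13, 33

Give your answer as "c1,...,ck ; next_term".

-1,1,2,-2 ; -56

  a_4 = -1·-1 + 1·1 + 2·1 + -2·0 = 4
  a_5 = -1·4 + 1·-1 + 2·1 + -2·1 = -5
  a_6 = -1·-5 + 1·4 + 2·-1 + -2·1 = 5
  a_7 = -1·5 + 1·-5 + 2·4 + -2·-1 = 0
  a_8 = -1·0 + 1·5 + 2·-5 + -2·4 = -13
  a_9 = -1·-13 + 1·0 + 2·5 + -2·-5 = 33
  a_10 = -1·33 + 1·-13 + 2·0 + -2·5 = -56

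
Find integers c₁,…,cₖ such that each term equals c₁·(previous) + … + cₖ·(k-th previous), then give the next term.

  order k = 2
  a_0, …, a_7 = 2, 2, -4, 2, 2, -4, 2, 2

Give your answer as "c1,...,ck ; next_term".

-1,-1 ; -4

  a_2 = -1·2 + -1·2 = -4
  a_3 = -1·-4 + -1·2 = 2
  a_4 = -1·2 + -1·-4 = 2
  a_5 = -1·2 + -1·2 = -4
  a_6 = -1·-4 + -1·2 = 2
  a_7 = -1·2 + -1·-4 = 2
  a_8 = -1·2 + -1·2 = -4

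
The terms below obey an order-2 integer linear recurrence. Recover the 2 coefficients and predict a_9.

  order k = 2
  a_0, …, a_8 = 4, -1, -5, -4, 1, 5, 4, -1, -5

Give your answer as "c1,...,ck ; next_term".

  a_2 = 1·-1 + -1·4 = -5
  a_3 = 1·-5 + -1·-1 = -4
  a_4 = 1·-4 + -1·-5 = 1
  a_5 = 1·1 + -1·-4 = 5
  a_6 = 1·5 + -1·1 = 4
  a_7 = 1·4 + -1·5 = -1
  a_8 = 1·-1 + -1·4 = -5
  a_9 = 1·-5 + -1·-1 = -4

1,-1 ; -4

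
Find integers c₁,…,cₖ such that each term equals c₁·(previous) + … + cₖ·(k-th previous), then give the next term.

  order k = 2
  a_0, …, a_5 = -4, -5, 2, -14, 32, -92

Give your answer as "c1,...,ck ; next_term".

  a_2 = -2·-5 + 2·-4 = 2
  a_3 = -2·2 + 2·-5 = -14
  a_4 = -2·-14 + 2·2 = 32
  a_5 = -2·32 + 2·-14 = -92
  a_6 = -2·-92 + 2·32 = 248

-2,2 ; 248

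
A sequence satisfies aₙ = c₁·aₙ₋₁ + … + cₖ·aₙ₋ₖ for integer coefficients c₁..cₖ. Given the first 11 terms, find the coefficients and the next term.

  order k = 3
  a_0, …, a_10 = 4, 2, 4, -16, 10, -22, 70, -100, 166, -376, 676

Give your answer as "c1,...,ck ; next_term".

  a_3 = -1·4 + 0·2 + -3·4 = -16
  a_4 = -1·-16 + 0·4 + -3·2 = 10
  a_5 = -1·10 + 0·-16 + -3·4 = -22
  a_6 = -1·-22 + 0·10 + -3·-16 = 70
  a_7 = -1·70 + 0·-22 + -3·10 = -100
  a_8 = -1·-100 + 0·70 + -3·-22 = 166
  a_9 = -1·166 + 0·-100 + -3·70 = -376
  a_10 = -1·-376 + 0·166 + -3·-100 = 676
  a_11 = -1·676 + 0·-376 + -3·166 = -1174

-1,0,-3 ; -1174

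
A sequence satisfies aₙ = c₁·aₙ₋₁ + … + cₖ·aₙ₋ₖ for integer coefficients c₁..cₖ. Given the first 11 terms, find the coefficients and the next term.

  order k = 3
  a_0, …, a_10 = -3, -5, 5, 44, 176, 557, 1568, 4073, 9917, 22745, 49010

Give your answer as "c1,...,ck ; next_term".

4,-3,-3 ; 98054

  a_3 = 4·5 + -3·-5 + -3·-3 = 44
  a_4 = 4·44 + -3·5 + -3·-5 = 176
  a_5 = 4·176 + -3·44 + -3·5 = 557
  a_6 = 4·557 + -3·176 + -3·44 = 1568
  a_7 = 4·1568 + -3·557 + -3·176 = 4073
  a_8 = 4·4073 + -3·1568 + -3·557 = 9917
  a_9 = 4·9917 + -3·4073 + -3·1568 = 22745
  a_10 = 4·22745 + -3·9917 + -3·4073 = 49010
  a_11 = 4·49010 + -3·22745 + -3·9917 = 98054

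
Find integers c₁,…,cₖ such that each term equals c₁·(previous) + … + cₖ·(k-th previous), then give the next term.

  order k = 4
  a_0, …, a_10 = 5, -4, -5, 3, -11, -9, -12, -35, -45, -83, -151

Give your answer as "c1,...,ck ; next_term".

1,1,1,-1 ; -244

  a_4 = 1·3 + 1·-5 + 1·-4 + -1·5 = -11
  a_5 = 1·-11 + 1·3 + 1·-5 + -1·-4 = -9
  a_6 = 1·-9 + 1·-11 + 1·3 + -1·-5 = -12
  a_7 = 1·-12 + 1·-9 + 1·-11 + -1·3 = -35
  a_8 = 1·-35 + 1·-12 + 1·-9 + -1·-11 = -45
  a_9 = 1·-45 + 1·-35 + 1·-12 + -1·-9 = -83
  a_10 = 1·-83 + 1·-45 + 1·-35 + -1·-12 = -151
  a_11 = 1·-151 + 1·-83 + 1·-45 + -1·-35 = -244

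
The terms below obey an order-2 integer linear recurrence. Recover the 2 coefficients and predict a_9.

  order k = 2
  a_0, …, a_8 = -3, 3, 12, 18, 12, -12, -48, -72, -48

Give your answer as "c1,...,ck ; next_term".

2,-2 ; 48

  a_2 = 2·3 + -2·-3 = 12
  a_3 = 2·12 + -2·3 = 18
  a_4 = 2·18 + -2·12 = 12
  a_5 = 2·12 + -2·18 = -12
  a_6 = 2·-12 + -2·12 = -48
  a_7 = 2·-48 + -2·-12 = -72
  a_8 = 2·-72 + -2·-48 = -48
  a_9 = 2·-48 + -2·-72 = 48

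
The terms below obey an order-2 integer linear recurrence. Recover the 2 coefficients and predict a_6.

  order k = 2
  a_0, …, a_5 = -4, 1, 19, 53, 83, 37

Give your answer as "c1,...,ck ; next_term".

3,-4 ; -221

  a_2 = 3·1 + -4·-4 = 19
  a_3 = 3·19 + -4·1 = 53
  a_4 = 3·53 + -4·19 = 83
  a_5 = 3·83 + -4·53 = 37
  a_6 = 3·37 + -4·83 = -221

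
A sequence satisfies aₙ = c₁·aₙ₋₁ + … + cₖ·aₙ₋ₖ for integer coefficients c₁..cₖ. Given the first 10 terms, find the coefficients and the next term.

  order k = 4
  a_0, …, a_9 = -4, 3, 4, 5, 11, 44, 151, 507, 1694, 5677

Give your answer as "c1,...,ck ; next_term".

  a_4 = 3·5 + 1·4 + 0·3 + 2·-4 = 11
  a_5 = 3·11 + 1·5 + 0·4 + 2·3 = 44
  a_6 = 3·44 + 1·11 + 0·5 + 2·4 = 151
  a_7 = 3·151 + 1·44 + 0·11 + 2·5 = 507
  a_8 = 3·507 + 1·151 + 0·44 + 2·11 = 1694
  a_9 = 3·1694 + 1·507 + 0·151 + 2·44 = 5677
  a_10 = 3·5677 + 1·1694 + 0·507 + 2·151 = 19027

3,1,0,2 ; 19027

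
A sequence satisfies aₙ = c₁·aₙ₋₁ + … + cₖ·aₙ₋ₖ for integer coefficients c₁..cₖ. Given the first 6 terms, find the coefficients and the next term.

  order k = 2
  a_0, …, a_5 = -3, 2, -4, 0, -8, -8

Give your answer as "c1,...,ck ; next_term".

  a_2 = 1·2 + 2·-3 = -4
  a_3 = 1·-4 + 2·2 = 0
  a_4 = 1·0 + 2·-4 = -8
  a_5 = 1·-8 + 2·0 = -8
  a_6 = 1·-8 + 2·-8 = -24

1,2 ; -24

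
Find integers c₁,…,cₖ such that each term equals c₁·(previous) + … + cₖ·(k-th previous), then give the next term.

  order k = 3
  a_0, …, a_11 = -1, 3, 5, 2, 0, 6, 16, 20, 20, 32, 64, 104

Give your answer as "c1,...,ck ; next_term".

  a_3 = 2·5 + -2·3 + 2·-1 = 2
  a_4 = 2·2 + -2·5 + 2·3 = 0
  a_5 = 2·0 + -2·2 + 2·5 = 6
  a_6 = 2·6 + -2·0 + 2·2 = 16
  a_7 = 2·16 + -2·6 + 2·0 = 20
  a_8 = 2·20 + -2·16 + 2·6 = 20
  a_9 = 2·20 + -2·20 + 2·16 = 32
  a_10 = 2·32 + -2·20 + 2·20 = 64
  a_11 = 2·64 + -2·32 + 2·20 = 104
  a_12 = 2·104 + -2·64 + 2·32 = 144

2,-2,2 ; 144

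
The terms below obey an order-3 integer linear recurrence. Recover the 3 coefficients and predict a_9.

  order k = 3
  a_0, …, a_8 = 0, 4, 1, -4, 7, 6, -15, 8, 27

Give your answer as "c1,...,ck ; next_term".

0,-1,2 ; -38

  a_3 = 0·1 + -1·4 + 2·0 = -4
  a_4 = 0·-4 + -1·1 + 2·4 = 7
  a_5 = 0·7 + -1·-4 + 2·1 = 6
  a_6 = 0·6 + -1·7 + 2·-4 = -15
  a_7 = 0·-15 + -1·6 + 2·7 = 8
  a_8 = 0·8 + -1·-15 + 2·6 = 27
  a_9 = 0·27 + -1·8 + 2·-15 = -38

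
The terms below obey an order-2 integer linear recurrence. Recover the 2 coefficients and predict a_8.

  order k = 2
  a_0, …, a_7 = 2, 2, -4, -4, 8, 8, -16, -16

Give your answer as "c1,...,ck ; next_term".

0,-2 ; 32

  a_2 = 0·2 + -2·2 = -4
  a_3 = 0·-4 + -2·2 = -4
  a_4 = 0·-4 + -2·-4 = 8
  a_5 = 0·8 + -2·-4 = 8
  a_6 = 0·8 + -2·8 = -16
  a_7 = 0·-16 + -2·8 = -16
  a_8 = 0·-16 + -2·-16 = 32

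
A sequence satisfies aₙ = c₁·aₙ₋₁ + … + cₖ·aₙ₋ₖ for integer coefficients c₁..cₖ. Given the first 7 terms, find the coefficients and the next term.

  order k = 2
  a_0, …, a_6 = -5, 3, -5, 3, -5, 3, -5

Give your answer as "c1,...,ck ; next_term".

0,1 ; 3

  a_2 = 0·3 + 1·-5 = -5
  a_3 = 0·-5 + 1·3 = 3
  a_4 = 0·3 + 1·-5 = -5
  a_5 = 0·-5 + 1·3 = 3
  a_6 = 0·3 + 1·-5 = -5
  a_7 = 0·-5 + 1·3 = 3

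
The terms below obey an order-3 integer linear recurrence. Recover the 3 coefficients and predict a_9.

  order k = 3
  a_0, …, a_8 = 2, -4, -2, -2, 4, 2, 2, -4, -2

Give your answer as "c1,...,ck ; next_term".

  a_3 = 0·-2 + 0·-4 + -1·2 = -2
  a_4 = 0·-2 + 0·-2 + -1·-4 = 4
  a_5 = 0·4 + 0·-2 + -1·-2 = 2
  a_6 = 0·2 + 0·4 + -1·-2 = 2
  a_7 = 0·2 + 0·2 + -1·4 = -4
  a_8 = 0·-4 + 0·2 + -1·2 = -2
  a_9 = 0·-2 + 0·-4 + -1·2 = -2

0,0,-1 ; -2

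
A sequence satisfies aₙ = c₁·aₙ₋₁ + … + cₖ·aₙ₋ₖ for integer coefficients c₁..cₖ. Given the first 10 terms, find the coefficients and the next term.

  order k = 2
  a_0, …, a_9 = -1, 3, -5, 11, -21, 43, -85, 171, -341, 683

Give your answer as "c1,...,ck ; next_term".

-1,2 ; -1365

  a_2 = -1·3 + 2·-1 = -5
  a_3 = -1·-5 + 2·3 = 11
  a_4 = -1·11 + 2·-5 = -21
  a_5 = -1·-21 + 2·11 = 43
  a_6 = -1·43 + 2·-21 = -85
  a_7 = -1·-85 + 2·43 = 171
  a_8 = -1·171 + 2·-85 = -341
  a_9 = -1·-341 + 2·171 = 683
  a_10 = -1·683 + 2·-341 = -1365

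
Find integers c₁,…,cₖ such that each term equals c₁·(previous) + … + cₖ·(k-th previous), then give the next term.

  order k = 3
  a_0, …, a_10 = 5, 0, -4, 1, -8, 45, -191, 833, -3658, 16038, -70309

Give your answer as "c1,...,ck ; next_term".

-4,1,-3 ; 308248

  a_3 = -4·-4 + 1·0 + -3·5 = 1
  a_4 = -4·1 + 1·-4 + -3·0 = -8
  a_5 = -4·-8 + 1·1 + -3·-4 = 45
  a_6 = -4·45 + 1·-8 + -3·1 = -191
  a_7 = -4·-191 + 1·45 + -3·-8 = 833
  a_8 = -4·833 + 1·-191 + -3·45 = -3658
  a_9 = -4·-3658 + 1·833 + -3·-191 = 16038
  a_10 = -4·16038 + 1·-3658 + -3·833 = -70309
  a_11 = -4·-70309 + 1·16038 + -3·-3658 = 308248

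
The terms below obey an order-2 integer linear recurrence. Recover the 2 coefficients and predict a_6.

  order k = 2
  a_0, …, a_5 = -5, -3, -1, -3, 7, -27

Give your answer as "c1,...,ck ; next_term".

-3,2 ; 95

  a_2 = -3·-3 + 2·-5 = -1
  a_3 = -3·-1 + 2·-3 = -3
  a_4 = -3·-3 + 2·-1 = 7
  a_5 = -3·7 + 2·-3 = -27
  a_6 = -3·-27 + 2·7 = 95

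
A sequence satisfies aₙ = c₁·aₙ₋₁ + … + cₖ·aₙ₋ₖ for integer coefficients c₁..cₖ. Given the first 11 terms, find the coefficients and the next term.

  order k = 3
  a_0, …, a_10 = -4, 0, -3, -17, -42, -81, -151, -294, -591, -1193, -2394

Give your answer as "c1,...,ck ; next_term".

3,-3,2 ; -4785

  a_3 = 3·-3 + -3·0 + 2·-4 = -17
  a_4 = 3·-17 + -3·-3 + 2·0 = -42
  a_5 = 3·-42 + -3·-17 + 2·-3 = -81
  a_6 = 3·-81 + -3·-42 + 2·-17 = -151
  a_7 = 3·-151 + -3·-81 + 2·-42 = -294
  a_8 = 3·-294 + -3·-151 + 2·-81 = -591
  a_9 = 3·-591 + -3·-294 + 2·-151 = -1193
  a_10 = 3·-1193 + -3·-591 + 2·-294 = -2394
  a_11 = 3·-2394 + -3·-1193 + 2·-591 = -4785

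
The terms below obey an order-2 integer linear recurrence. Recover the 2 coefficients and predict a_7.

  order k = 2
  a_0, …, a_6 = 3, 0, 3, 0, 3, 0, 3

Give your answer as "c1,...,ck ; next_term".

0,1 ; 0

  a_2 = 0·0 + 1·3 = 3
  a_3 = 0·3 + 1·0 = 0
  a_4 = 0·0 + 1·3 = 3
  a_5 = 0·3 + 1·0 = 0
  a_6 = 0·0 + 1·3 = 3
  a_7 = 0·3 + 1·0 = 0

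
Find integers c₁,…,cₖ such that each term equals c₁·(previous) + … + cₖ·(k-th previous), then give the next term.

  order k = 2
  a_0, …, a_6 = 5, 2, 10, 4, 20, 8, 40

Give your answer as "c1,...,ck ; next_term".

  a_2 = 0·2 + 2·5 = 10
  a_3 = 0·10 + 2·2 = 4
  a_4 = 0·4 + 2·10 = 20
  a_5 = 0·20 + 2·4 = 8
  a_6 = 0·8 + 2·20 = 40
  a_7 = 0·40 + 2·8 = 16

0,2 ; 16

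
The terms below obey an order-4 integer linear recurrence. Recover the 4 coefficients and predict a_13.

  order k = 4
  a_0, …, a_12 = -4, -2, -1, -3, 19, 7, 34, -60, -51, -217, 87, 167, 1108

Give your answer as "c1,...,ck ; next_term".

  a_4 = 0·-3 + 1·-1 + -4·-2 + -3·-4 = 19
  a_5 = 0·19 + 1·-3 + -4·-1 + -3·-2 = 7
  a_6 = 0·7 + 1·19 + -4·-3 + -3·-1 = 34
  a_7 = 0·34 + 1·7 + -4·19 + -3·-3 = -60
  a_8 = 0·-60 + 1·34 + -4·7 + -3·19 = -51
  a_9 = 0·-51 + 1·-60 + -4·34 + -3·7 = -217
  a_10 = 0·-217 + 1·-51 + -4·-60 + -3·34 = 87
  a_11 = 0·87 + 1·-217 + -4·-51 + -3·-60 = 167
  a_12 = 0·167 + 1·87 + -4·-217 + -3·-51 = 1108
  a_13 = 0·1108 + 1·167 + -4·87 + -3·-217 = 470

0,1,-4,-3 ; 470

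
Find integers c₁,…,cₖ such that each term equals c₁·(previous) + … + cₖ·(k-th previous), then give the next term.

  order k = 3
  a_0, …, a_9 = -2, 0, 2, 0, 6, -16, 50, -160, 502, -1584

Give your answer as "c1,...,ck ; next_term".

  a_3 = -2·2 + 3·0 + -2·-2 = 0
  a_4 = -2·0 + 3·2 + -2·0 = 6
  a_5 = -2·6 + 3·0 + -2·2 = -16
  a_6 = -2·-16 + 3·6 + -2·0 = 50
  a_7 = -2·50 + 3·-16 + -2·6 = -160
  a_8 = -2·-160 + 3·50 + -2·-16 = 502
  a_9 = -2·502 + 3·-160 + -2·50 = -1584
  a_10 = -2·-1584 + 3·502 + -2·-160 = 4994

-2,3,-2 ; 4994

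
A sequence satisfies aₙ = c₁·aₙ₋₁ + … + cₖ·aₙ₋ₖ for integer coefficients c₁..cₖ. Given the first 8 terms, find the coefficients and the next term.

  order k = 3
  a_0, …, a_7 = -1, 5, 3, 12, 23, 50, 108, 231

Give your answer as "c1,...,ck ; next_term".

  a_3 = 1·3 + 2·5 + 1·-1 = 12
  a_4 = 1·12 + 2·3 + 1·5 = 23
  a_5 = 1·23 + 2·12 + 1·3 = 50
  a_6 = 1·50 + 2·23 + 1·12 = 108
  a_7 = 1·108 + 2·50 + 1·23 = 231
  a_8 = 1·231 + 2·108 + 1·50 = 497

1,2,1 ; 497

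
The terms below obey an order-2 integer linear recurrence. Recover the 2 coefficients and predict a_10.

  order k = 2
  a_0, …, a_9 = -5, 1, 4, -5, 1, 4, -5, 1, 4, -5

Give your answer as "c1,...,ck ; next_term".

  a_2 = -1·1 + -1·-5 = 4
  a_3 = -1·4 + -1·1 = -5
  a_4 = -1·-5 + -1·4 = 1
  a_5 = -1·1 + -1·-5 = 4
  a_6 = -1·4 + -1·1 = -5
  a_7 = -1·-5 + -1·4 = 1
  a_8 = -1·1 + -1·-5 = 4
  a_9 = -1·4 + -1·1 = -5
  a_10 = -1·-5 + -1·4 = 1

-1,-1 ; 1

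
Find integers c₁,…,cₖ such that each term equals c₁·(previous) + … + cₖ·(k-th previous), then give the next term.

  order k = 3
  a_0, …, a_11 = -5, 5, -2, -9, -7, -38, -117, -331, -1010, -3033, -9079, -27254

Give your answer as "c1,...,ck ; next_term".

2,2,3 ; -81765

  a_3 = 2·-2 + 2·5 + 3·-5 = -9
  a_4 = 2·-9 + 2·-2 + 3·5 = -7
  a_5 = 2·-7 + 2·-9 + 3·-2 = -38
  a_6 = 2·-38 + 2·-7 + 3·-9 = -117
  a_7 = 2·-117 + 2·-38 + 3·-7 = -331
  a_8 = 2·-331 + 2·-117 + 3·-38 = -1010
  a_9 = 2·-1010 + 2·-331 + 3·-117 = -3033
  a_10 = 2·-3033 + 2·-1010 + 3·-331 = -9079
  a_11 = 2·-9079 + 2·-3033 + 3·-1010 = -27254
  a_12 = 2·-27254 + 2·-9079 + 3·-3033 = -81765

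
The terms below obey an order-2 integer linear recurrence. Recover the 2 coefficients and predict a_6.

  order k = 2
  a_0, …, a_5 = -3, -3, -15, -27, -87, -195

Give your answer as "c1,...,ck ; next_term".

  a_2 = 1·-3 + 4·-3 = -15
  a_3 = 1·-15 + 4·-3 = -27
  a_4 = 1·-27 + 4·-15 = -87
  a_5 = 1·-87 + 4·-27 = -195
  a_6 = 1·-195 + 4·-87 = -543

1,4 ; -543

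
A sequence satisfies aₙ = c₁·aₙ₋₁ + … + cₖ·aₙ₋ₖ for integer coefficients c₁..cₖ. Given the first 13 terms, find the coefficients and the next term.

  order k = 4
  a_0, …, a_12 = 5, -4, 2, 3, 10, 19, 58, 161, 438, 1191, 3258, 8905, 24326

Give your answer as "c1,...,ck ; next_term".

2,1,2,2 ; 66455

  a_4 = 2·3 + 1·2 + 2·-4 + 2·5 = 10
  a_5 = 2·10 + 1·3 + 2·2 + 2·-4 = 19
  a_6 = 2·19 + 1·10 + 2·3 + 2·2 = 58
  a_7 = 2·58 + 1·19 + 2·10 + 2·3 = 161
  a_8 = 2·161 + 1·58 + 2·19 + 2·10 = 438
  a_9 = 2·438 + 1·161 + 2·58 + 2·19 = 1191
  a_10 = 2·1191 + 1·438 + 2·161 + 2·58 = 3258
  a_11 = 2·3258 + 1·1191 + 2·438 + 2·161 = 8905
  a_12 = 2·8905 + 1·3258 + 2·1191 + 2·438 = 24326
  a_13 = 2·24326 + 1·8905 + 2·3258 + 2·1191 = 66455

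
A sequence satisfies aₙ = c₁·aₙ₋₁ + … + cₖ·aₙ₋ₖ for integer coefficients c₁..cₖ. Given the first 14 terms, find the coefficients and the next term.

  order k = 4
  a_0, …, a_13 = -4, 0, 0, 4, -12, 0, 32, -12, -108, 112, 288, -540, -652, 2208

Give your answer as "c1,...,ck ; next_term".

  a_4 = -1·4 + -3·0 + -1·0 + 2·-4 = -12
  a_5 = -1·-12 + -3·4 + -1·0 + 2·0 = 0
  a_6 = -1·0 + -3·-12 + -1·4 + 2·0 = 32
  a_7 = -1·32 + -3·0 + -1·-12 + 2·4 = -12
  a_8 = -1·-12 + -3·32 + -1·0 + 2·-12 = -108
  a_9 = -1·-108 + -3·-12 + -1·32 + 2·0 = 112
  a_10 = -1·112 + -3·-108 + -1·-12 + 2·32 = 288
  a_11 = -1·288 + -3·112 + -1·-108 + 2·-12 = -540
  a_12 = -1·-540 + -3·288 + -1·112 + 2·-108 = -652
  a_13 = -1·-652 + -3·-540 + -1·288 + 2·112 = 2208
  a_14 = -1·2208 + -3·-652 + -1·-540 + 2·288 = 864

-1,-3,-1,2 ; 864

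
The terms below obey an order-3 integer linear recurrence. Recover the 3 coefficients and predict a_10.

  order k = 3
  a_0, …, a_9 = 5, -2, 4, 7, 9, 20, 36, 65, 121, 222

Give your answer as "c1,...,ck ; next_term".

1,1,1 ; 408

  a_3 = 1·4 + 1·-2 + 1·5 = 7
  a_4 = 1·7 + 1·4 + 1·-2 = 9
  a_5 = 1·9 + 1·7 + 1·4 = 20
  a_6 = 1·20 + 1·9 + 1·7 = 36
  a_7 = 1·36 + 1·20 + 1·9 = 65
  a_8 = 1·65 + 1·36 + 1·20 = 121
  a_9 = 1·121 + 1·65 + 1·36 = 222
  a_10 = 1·222 + 1·121 + 1·65 = 408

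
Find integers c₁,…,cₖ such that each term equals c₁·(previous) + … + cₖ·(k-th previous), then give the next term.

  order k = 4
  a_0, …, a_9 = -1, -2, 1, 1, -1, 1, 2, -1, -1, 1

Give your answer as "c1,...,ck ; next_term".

  a_4 = 1·1 + -1·1 + 1·-2 + -1·-1 = -1
  a_5 = 1·-1 + -1·1 + 1·1 + -1·-2 = 1
  a_6 = 1·1 + -1·-1 + 1·1 + -1·1 = 2
  a_7 = 1·2 + -1·1 + 1·-1 + -1·1 = -1
  a_8 = 1·-1 + -1·2 + 1·1 + -1·-1 = -1
  a_9 = 1·-1 + -1·-1 + 1·2 + -1·1 = 1
  a_10 = 1·1 + -1·-1 + 1·-1 + -1·2 = -1

1,-1,1,-1 ; -1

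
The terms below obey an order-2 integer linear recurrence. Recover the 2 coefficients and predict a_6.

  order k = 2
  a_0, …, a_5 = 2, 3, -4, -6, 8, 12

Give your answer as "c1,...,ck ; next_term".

  a_2 = 0·3 + -2·2 = -4
  a_3 = 0·-4 + -2·3 = -6
  a_4 = 0·-6 + -2·-4 = 8
  a_5 = 0·8 + -2·-6 = 12
  a_6 = 0·12 + -2·8 = -16

0,-2 ; -16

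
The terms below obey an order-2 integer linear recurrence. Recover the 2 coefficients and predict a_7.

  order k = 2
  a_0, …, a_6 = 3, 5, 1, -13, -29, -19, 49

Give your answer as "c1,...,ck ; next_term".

2,-3 ; 155

  a_2 = 2·5 + -3·3 = 1
  a_3 = 2·1 + -3·5 = -13
  a_4 = 2·-13 + -3·1 = -29
  a_5 = 2·-29 + -3·-13 = -19
  a_6 = 2·-19 + -3·-29 = 49
  a_7 = 2·49 + -3·-19 = 155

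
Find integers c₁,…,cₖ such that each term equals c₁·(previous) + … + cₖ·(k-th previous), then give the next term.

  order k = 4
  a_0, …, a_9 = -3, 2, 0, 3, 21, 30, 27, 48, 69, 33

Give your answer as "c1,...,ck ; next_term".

2,-2,3,-3 ; -9

  a_4 = 2·3 + -2·0 + 3·2 + -3·-3 = 21
  a_5 = 2·21 + -2·3 + 3·0 + -3·2 = 30
  a_6 = 2·30 + -2·21 + 3·3 + -3·0 = 27
  a_7 = 2·27 + -2·30 + 3·21 + -3·3 = 48
  a_8 = 2·48 + -2·27 + 3·30 + -3·21 = 69
  a_9 = 2·69 + -2·48 + 3·27 + -3·30 = 33
  a_10 = 2·33 + -2·69 + 3·48 + -3·27 = -9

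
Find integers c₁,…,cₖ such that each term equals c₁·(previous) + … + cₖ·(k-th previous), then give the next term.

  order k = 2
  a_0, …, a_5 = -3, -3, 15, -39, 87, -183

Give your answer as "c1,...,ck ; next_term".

  a_2 = -3·-3 + -2·-3 = 15
  a_3 = -3·15 + -2·-3 = -39
  a_4 = -3·-39 + -2·15 = 87
  a_5 = -3·87 + -2·-39 = -183
  a_6 = -3·-183 + -2·87 = 375

-3,-2 ; 375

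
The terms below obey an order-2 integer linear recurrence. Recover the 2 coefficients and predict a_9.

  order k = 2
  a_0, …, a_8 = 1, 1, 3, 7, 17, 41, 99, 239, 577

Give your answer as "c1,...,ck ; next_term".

  a_2 = 2·1 + 1·1 = 3
  a_3 = 2·3 + 1·1 = 7
  a_4 = 2·7 + 1·3 = 17
  a_5 = 2·17 + 1·7 = 41
  a_6 = 2·41 + 1·17 = 99
  a_7 = 2·99 + 1·41 = 239
  a_8 = 2·239 + 1·99 = 577
  a_9 = 2·577 + 1·239 = 1393

2,1 ; 1393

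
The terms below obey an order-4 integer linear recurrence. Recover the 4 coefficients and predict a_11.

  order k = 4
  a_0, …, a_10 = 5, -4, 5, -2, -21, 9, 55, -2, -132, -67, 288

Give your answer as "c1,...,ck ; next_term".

  a_4 = 0·-2 + -3·5 + -1·-4 + -2·5 = -21
  a_5 = 0·-21 + -3·-2 + -1·5 + -2·-4 = 9
  a_6 = 0·9 + -3·-21 + -1·-2 + -2·5 = 55
  a_7 = 0·55 + -3·9 + -1·-21 + -2·-2 = -2
  a_8 = 0·-2 + -3·55 + -1·9 + -2·-21 = -132
  a_9 = 0·-132 + -3·-2 + -1·55 + -2·9 = -67
  a_10 = 0·-67 + -3·-132 + -1·-2 + -2·55 = 288
  a_11 = 0·288 + -3·-67 + -1·-132 + -2·-2 = 337

0,-3,-1,-2 ; 337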